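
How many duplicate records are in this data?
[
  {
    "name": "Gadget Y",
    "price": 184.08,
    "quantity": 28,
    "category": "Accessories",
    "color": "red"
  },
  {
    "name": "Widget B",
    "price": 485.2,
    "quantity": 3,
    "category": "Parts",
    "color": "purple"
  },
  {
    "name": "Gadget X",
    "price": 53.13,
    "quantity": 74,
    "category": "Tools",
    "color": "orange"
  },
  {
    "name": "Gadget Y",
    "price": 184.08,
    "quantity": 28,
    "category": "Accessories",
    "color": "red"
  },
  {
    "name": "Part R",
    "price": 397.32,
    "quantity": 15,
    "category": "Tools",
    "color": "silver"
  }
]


Checking 5 records for duplicates:

  Row 1: Gadget Y ($184.08, qty 28)
  Row 2: Widget B ($485.2, qty 3)
  Row 3: Gadget X ($53.13, qty 74)
  Row 4: Gadget Y ($184.08, qty 28) <-- DUPLICATE
  Row 5: Part R ($397.32, qty 15)

Duplicates found: 1
Unique records: 4

1 duplicates, 4 unique


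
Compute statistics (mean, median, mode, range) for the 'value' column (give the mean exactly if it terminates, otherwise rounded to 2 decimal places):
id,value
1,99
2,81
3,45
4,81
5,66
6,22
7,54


Data: [99, 81, 45, 81, 66, 22, 54]
Count: 7
Sum: 448
Mean: 448/7 = 64
Sorted: [22, 45, 54, 66, 81, 81, 99]
Median: 66.0
Mode: 81 (2 times)
Range: 99 - 22 = 77
Min: 22, Max: 99

mean=64, median=66.0, mode=81, range=77


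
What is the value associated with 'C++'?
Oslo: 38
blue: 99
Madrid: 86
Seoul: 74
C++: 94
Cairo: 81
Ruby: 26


Looking up key 'C++'
Value: 94

94


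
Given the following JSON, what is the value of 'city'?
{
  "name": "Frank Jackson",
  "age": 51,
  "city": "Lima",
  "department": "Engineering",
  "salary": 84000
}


Looking up field 'city'
Value: Lima

Lima


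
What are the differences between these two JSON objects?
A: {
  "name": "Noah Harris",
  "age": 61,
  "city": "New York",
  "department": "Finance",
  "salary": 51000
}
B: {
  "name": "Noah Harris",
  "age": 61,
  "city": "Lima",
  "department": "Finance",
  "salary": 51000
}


Comparing each field (in key order):
  name: same
  age: same
  city: DIFFERENT
  department: same
  salary: same
Differences:
  city: New York -> Lima

1 field(s) changed

1 change: city


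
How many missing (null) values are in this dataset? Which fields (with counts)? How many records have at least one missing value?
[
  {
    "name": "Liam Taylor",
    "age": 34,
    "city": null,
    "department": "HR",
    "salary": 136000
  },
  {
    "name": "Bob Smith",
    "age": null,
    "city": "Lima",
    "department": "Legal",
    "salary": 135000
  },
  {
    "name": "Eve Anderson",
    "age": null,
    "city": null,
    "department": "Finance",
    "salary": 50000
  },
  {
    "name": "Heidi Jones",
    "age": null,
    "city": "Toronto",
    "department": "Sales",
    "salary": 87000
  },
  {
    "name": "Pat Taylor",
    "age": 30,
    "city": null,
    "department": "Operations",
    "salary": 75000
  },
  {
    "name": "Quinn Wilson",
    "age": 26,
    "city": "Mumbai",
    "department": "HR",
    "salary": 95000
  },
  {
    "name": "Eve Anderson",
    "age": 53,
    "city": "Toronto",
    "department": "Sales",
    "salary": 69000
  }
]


Checking for missing (null) values in 7 records:

  Liam Taylor: city
  Bob Smith: age
  Eve Anderson: age, city
  Heidi Jones: age
  Pat Taylor: city
  Quinn Wilson: complete
  Eve Anderson: complete

Per field:
  name: 0 missing
  age: 3 missing
  city: 3 missing
  department: 0 missing
  salary: 0 missing

Total missing values: 6
Records with any missing: 5

6 missing values (age: 3, city: 3); 5 incomplete records


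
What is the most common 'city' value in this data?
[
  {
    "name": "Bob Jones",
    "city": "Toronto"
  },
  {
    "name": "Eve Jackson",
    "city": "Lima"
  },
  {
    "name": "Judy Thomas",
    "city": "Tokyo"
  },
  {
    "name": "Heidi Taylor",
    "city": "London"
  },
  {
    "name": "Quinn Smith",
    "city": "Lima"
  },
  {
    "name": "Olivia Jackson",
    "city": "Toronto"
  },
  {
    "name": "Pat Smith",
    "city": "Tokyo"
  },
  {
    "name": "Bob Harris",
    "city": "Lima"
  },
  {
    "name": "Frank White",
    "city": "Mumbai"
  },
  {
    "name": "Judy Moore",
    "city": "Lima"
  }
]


Counting 'city' values across 10 records:

  Lima: 4 ####
  Toronto: 2 ##
  Tokyo: 2 ##
  London: 1 #
  Mumbai: 1 #

Most common: Lima (4 times)

Lima (4 times)


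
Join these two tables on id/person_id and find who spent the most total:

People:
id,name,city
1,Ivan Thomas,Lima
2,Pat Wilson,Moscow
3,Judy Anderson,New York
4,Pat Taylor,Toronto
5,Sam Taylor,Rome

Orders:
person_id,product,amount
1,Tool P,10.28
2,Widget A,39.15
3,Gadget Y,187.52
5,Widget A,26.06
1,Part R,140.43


Join on: people.id = orders.person_id

Joined rows:
  Ivan Thomas (Lima) bought Tool P for $10.28
  Pat Wilson (Moscow) bought Widget A for $39.15
  Judy Anderson (New York) bought Gadget Y for $187.52
  Sam Taylor (Rome) bought Widget A for $26.06
  Ivan Thomas (Lima) bought Part R for $140.43

Total per person:
  Judy Anderson: $187.52
  Ivan Thomas: $150.71
  Pat Wilson: $39.15
  Sam Taylor: $26.06

Top spender: Judy Anderson ($187.52)

Judy Anderson ($187.52)


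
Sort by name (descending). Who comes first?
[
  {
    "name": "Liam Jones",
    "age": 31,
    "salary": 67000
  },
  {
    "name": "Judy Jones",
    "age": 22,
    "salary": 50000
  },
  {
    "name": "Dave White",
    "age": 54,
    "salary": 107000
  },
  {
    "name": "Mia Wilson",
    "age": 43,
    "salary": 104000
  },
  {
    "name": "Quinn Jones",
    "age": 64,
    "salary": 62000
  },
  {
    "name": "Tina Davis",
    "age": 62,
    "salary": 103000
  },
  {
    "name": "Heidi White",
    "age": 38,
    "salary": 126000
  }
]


Sort by: name (descending)

Sorted order:
  1. Tina Davis (name = Tina Davis)
  2. Quinn Jones (name = Quinn Jones)
  3. Mia Wilson (name = Mia Wilson)
  4. Liam Jones (name = Liam Jones)
  5. Judy Jones (name = Judy Jones)
  6. Heidi White (name = Heidi White)
  7. Dave White (name = Dave White)

First: Tina Davis

Tina Davis


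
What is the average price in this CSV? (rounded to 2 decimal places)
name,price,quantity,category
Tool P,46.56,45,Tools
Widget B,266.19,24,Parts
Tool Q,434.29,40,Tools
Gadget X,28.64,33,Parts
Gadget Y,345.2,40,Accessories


Computing average price:
Values: [46.56, 266.19, 434.29, 28.64, 345.2]
Sum = 1120.88
Count = 5
Average = 1120.88/5 = 224.176 exactly -> 224.18 (rounded half-up to 2 decimal places)

224.18


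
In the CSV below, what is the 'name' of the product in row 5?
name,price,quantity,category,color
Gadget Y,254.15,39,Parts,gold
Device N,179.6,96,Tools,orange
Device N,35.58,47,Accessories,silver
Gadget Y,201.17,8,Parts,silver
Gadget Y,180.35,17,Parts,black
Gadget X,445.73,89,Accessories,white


Query: Row 5 ('Gadget Y'), column 'name'
Value: Gadget Y

Gadget Y


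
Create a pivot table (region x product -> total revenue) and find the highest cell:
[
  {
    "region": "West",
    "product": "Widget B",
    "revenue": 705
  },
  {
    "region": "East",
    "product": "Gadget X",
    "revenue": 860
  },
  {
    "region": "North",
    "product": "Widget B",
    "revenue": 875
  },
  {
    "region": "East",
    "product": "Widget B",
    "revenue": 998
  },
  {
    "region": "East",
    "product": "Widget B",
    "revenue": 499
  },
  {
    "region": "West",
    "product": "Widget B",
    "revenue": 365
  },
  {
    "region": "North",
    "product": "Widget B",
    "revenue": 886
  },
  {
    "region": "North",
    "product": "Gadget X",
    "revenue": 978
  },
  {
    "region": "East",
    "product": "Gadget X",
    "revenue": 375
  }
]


Pivot: region (rows) x product (columns) -> total revenue

     Gadget X      Widget B    
East          1235          1497  
North          978          1761  
West             0          1070  

Highest: North / Widget B = $1761

North / Widget B = $1761


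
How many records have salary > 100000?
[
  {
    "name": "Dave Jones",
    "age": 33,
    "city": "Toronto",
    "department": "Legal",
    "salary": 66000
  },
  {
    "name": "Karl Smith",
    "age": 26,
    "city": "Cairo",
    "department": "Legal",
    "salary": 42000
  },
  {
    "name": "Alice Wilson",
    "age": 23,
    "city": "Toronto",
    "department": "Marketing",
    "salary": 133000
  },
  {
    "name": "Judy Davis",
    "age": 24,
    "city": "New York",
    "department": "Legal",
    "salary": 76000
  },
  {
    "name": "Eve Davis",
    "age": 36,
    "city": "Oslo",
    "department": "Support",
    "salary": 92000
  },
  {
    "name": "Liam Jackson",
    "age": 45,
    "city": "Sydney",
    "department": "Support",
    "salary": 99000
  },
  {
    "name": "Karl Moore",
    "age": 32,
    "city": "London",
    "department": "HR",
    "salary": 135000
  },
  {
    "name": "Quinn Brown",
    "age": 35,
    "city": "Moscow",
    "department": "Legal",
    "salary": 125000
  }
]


Data: 8 records
Condition: salary > 100000

Checking each record:
  Dave Jones: 66000
  Karl Smith: 42000
  Alice Wilson: 133000 MATCH
  Judy Davis: 76000
  Eve Davis: 92000
  Liam Jackson: 99000
  Karl Moore: 135000 MATCH
  Quinn Brown: 125000 MATCH

Count: 3

3


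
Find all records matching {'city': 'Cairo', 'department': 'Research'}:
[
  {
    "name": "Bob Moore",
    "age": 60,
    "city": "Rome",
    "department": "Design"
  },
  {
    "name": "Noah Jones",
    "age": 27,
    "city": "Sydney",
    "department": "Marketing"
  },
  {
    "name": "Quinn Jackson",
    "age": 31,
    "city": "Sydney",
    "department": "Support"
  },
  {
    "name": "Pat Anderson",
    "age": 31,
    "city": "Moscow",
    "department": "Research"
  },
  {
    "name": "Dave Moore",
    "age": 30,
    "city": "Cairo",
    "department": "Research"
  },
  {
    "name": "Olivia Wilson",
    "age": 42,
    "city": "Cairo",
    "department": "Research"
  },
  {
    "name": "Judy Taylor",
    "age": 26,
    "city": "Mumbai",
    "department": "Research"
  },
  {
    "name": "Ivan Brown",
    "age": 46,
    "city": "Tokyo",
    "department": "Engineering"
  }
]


Search criteria: {'city': 'Cairo', 'department': 'Research'}

Checking 8 records:
  Bob Moore: {city: Rome, department: Design}
  Noah Jones: {city: Sydney, department: Marketing}
  Quinn Jackson: {city: Sydney, department: Support}
  Pat Anderson: {city: Moscow, department: Research}
  Dave Moore: {city: Cairo, department: Research} <-- MATCH
  Olivia Wilson: {city: Cairo, department: Research} <-- MATCH
  Judy Taylor: {city: Mumbai, department: Research}
  Ivan Brown: {city: Tokyo, department: Engineering}

Matches: ["Dave Moore", "Olivia Wilson"]

["Dave Moore", "Olivia Wilson"]


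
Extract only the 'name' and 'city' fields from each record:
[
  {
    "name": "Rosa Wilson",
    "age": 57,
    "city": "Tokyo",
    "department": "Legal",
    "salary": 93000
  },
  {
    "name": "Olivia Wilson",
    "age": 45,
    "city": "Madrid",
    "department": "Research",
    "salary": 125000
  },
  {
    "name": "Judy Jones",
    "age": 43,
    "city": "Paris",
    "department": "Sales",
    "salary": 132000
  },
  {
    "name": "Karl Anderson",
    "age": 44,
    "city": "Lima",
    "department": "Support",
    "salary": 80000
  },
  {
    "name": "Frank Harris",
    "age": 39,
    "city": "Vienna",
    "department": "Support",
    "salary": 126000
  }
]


Original: 5 records with fields: name, age, city, department, salary
Keep: ['name', 'city']
Drop: ['age', 'department', 'salary']
Result: 5 records, 2 fields each

[
  {
    "name": "Rosa Wilson",
    "city": "Tokyo"
  },
  {
    "name": "Olivia Wilson",
    "city": "Madrid"
  },
  {
    "name": "Judy Jones",
    "city": "Paris"
  },
  {
    "name": "Karl Anderson",
    "city": "Lima"
  },
  {
    "name": "Frank Harris",
    "city": "Vienna"
  }
]


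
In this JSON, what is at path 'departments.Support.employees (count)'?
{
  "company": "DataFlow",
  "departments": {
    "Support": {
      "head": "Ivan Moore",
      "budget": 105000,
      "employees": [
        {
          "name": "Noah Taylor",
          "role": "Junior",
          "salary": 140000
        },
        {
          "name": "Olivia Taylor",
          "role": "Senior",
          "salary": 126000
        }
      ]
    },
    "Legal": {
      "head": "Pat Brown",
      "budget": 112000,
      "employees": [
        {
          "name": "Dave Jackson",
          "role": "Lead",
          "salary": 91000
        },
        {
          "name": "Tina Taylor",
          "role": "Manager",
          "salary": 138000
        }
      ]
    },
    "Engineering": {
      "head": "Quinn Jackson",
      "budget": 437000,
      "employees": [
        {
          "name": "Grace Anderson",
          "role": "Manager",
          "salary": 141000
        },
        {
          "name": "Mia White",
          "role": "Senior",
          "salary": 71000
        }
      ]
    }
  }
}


Path: departments.Support.employees (count)

Navigate:
  -> departments
  -> Support
  -> employees (array, length 2)

2


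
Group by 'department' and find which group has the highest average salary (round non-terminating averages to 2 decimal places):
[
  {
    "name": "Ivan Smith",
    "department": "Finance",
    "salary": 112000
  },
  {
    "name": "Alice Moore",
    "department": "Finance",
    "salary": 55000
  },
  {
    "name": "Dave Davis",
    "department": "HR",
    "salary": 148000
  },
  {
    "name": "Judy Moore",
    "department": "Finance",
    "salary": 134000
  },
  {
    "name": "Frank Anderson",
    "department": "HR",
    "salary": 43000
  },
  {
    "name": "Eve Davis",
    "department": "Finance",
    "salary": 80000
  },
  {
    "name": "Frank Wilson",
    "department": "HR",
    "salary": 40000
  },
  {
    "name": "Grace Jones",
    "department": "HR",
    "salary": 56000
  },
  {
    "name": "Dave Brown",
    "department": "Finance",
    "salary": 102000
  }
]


Group by: department

Groups:
  Finance: 5 people, avg salary = 483000/5 = $96600
  HR: 4 people, avg salary = 287000/4 = $71750

Highest average salary: Finance ($96600)

Finance ($96600)


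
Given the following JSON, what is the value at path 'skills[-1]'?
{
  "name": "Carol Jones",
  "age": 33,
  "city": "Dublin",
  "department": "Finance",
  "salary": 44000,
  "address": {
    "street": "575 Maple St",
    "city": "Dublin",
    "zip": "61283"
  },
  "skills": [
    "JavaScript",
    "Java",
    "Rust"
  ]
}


Query: skills[-1]
Path: skills -> last element
Value: Rust

Rust


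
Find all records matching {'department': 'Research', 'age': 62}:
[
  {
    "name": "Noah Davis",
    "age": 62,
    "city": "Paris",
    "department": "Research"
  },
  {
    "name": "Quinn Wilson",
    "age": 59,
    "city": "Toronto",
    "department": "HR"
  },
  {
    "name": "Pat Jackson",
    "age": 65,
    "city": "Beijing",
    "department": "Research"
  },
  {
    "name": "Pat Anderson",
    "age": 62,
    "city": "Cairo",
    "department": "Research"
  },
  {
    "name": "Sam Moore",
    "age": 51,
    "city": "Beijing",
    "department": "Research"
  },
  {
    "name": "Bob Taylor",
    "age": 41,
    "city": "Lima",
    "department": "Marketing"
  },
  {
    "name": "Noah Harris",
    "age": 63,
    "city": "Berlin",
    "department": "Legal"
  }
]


Search criteria: {'department': 'Research', 'age': 62}

Checking 7 records:
  Noah Davis: {department: Research, age: 62} <-- MATCH
  Quinn Wilson: {department: HR, age: 59}
  Pat Jackson: {department: Research, age: 65}
  Pat Anderson: {department: Research, age: 62} <-- MATCH
  Sam Moore: {department: Research, age: 51}
  Bob Taylor: {department: Marketing, age: 41}
  Noah Harris: {department: Legal, age: 63}

Matches: ["Noah Davis", "Pat Anderson"]

["Noah Davis", "Pat Anderson"]


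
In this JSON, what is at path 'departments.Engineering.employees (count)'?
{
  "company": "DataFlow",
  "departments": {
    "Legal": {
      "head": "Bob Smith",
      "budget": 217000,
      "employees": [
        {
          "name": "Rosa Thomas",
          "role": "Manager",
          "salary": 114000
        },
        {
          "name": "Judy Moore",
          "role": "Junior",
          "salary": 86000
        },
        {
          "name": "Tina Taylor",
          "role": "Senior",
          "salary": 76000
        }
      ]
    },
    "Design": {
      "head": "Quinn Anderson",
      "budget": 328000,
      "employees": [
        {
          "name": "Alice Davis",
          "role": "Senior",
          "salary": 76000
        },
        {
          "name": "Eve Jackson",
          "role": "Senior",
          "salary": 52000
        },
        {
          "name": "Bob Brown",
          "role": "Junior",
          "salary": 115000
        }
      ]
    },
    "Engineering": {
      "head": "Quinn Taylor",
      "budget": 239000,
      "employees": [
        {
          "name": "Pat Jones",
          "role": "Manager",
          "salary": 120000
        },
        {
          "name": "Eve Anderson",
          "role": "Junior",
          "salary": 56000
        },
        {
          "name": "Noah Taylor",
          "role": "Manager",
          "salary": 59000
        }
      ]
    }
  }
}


Path: departments.Engineering.employees (count)

Navigate:
  -> departments
  -> Engineering
  -> employees (array, length 3)

3


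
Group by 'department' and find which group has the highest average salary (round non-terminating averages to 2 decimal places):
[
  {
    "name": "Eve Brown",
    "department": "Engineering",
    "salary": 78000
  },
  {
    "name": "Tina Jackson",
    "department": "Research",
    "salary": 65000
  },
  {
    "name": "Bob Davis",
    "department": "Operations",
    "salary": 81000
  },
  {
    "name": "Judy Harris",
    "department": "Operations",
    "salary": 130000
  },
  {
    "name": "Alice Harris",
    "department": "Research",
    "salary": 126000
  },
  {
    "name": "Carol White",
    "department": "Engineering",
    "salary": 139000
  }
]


Group by: department

Groups:
  Engineering: 2 people, avg salary = 217000/2 = $108500
  Operations: 2 people, avg salary = 211000/2 = $105500
  Research: 2 people, avg salary = 191000/2 = $95500

Highest average salary: Engineering ($108500)

Engineering ($108500)


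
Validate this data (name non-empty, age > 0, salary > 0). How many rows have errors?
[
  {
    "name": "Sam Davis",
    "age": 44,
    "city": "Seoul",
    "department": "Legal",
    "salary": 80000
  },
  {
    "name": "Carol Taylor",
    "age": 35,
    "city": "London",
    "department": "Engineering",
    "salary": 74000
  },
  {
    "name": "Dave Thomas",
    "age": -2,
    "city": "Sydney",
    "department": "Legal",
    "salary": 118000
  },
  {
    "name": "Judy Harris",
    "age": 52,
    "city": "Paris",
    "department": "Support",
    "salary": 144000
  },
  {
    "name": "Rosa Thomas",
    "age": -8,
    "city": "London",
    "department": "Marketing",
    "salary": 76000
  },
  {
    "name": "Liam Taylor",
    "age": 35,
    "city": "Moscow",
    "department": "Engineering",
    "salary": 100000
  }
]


Validating 6 records:
Rules: name non-empty, age > 0, salary > 0

  Row 1 (Sam Davis): OK
  Row 2 (Carol Taylor): OK
  Row 3 (Dave Thomas): negative age: -2
  Row 4 (Judy Harris): OK
  Row 5 (Rosa Thomas): negative age: -8
  Row 6 (Liam Taylor): OK

Total errors: 2

2 errors


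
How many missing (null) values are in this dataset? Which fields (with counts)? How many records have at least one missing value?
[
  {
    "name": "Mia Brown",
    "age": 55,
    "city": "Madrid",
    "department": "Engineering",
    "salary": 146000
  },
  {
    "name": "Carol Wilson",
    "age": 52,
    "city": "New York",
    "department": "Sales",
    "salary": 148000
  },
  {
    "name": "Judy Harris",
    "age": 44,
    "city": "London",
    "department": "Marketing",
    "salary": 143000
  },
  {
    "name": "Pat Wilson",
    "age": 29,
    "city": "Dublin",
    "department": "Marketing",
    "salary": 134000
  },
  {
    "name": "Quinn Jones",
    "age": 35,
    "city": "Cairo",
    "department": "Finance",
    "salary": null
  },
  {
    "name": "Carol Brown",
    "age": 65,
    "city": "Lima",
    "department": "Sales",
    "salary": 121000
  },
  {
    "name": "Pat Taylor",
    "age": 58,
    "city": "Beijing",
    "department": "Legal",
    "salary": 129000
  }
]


Checking for missing (null) values in 7 records:

  Mia Brown: complete
  Carol Wilson: complete
  Judy Harris: complete
  Pat Wilson: complete
  Quinn Jones: salary
  Carol Brown: complete
  Pat Taylor: complete

Per field:
  name: 0 missing
  age: 0 missing
  city: 0 missing
  department: 0 missing
  salary: 1 missing

Total missing values: 1
Records with any missing: 1

1 missing values (salary: 1); 1 incomplete records


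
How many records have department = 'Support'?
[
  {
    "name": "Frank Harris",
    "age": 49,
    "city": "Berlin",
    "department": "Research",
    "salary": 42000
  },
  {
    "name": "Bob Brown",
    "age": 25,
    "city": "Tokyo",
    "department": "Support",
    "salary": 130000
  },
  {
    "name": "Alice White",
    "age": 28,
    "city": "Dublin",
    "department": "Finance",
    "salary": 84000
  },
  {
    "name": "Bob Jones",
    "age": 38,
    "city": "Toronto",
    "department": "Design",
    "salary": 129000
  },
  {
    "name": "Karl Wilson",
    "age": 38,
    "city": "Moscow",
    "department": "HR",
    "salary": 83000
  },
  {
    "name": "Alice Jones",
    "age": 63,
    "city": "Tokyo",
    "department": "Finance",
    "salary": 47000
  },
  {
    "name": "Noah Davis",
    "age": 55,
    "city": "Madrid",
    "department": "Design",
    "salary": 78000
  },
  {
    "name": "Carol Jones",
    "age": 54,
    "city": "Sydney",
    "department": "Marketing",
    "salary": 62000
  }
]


Data: 8 records
Condition: department = 'Support'

Checking each record:
  Frank Harris: Research
  Bob Brown: Support MATCH
  Alice White: Finance
  Bob Jones: Design
  Karl Wilson: HR
  Alice Jones: Finance
  Noah Davis: Design
  Carol Jones: Marketing

Count: 1

1


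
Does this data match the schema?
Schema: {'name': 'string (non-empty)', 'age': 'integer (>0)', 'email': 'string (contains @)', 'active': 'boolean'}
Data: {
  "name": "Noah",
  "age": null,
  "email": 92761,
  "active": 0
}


Validating each field against schema:
  name: OK (non-empty string)
  age: FAIL (null is not an integer)
  email: FAIL (92761 is not a string)
  active: FAIL (0 is not a boolean)

Result: INVALID (3 errors: age, email, active)

INVALID (3 errors: age, email, active)


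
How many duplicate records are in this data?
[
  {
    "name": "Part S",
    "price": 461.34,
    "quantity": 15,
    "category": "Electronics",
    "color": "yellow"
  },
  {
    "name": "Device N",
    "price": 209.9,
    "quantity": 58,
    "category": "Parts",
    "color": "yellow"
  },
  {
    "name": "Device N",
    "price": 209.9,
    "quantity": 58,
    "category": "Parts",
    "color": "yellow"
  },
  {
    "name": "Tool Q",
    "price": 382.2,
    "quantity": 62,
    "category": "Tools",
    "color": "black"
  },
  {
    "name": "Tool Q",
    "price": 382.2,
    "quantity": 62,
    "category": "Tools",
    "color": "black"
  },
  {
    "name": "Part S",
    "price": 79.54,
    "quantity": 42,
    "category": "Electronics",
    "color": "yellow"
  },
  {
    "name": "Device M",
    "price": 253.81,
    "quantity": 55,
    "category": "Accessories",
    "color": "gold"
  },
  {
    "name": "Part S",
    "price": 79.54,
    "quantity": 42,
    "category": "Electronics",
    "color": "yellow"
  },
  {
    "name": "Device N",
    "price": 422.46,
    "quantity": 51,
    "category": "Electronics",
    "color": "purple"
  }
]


Checking 9 records for duplicates:

  Row 1: Part S ($461.34, qty 15)
  Row 2: Device N ($209.9, qty 58)
  Row 3: Device N ($209.9, qty 58) <-- DUPLICATE
  Row 4: Tool Q ($382.2, qty 62)
  Row 5: Tool Q ($382.2, qty 62) <-- DUPLICATE
  Row 6: Part S ($79.54, qty 42)
  Row 7: Device M ($253.81, qty 55)
  Row 8: Part S ($79.54, qty 42) <-- DUPLICATE
  Row 9: Device N ($422.46, qty 51)

Duplicates found: 3
Unique records: 6

3 duplicates, 6 unique


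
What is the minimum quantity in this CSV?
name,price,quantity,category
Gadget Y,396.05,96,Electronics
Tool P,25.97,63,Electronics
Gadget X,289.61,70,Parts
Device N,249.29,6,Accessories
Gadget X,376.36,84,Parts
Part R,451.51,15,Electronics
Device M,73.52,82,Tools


Computing minimum quantity:
Values: [96, 63, 70, 6, 84, 15, 82]
Min = 6

6


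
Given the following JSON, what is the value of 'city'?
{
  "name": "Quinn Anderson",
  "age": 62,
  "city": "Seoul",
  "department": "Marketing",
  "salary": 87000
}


Looking up field 'city'
Value: Seoul

Seoul


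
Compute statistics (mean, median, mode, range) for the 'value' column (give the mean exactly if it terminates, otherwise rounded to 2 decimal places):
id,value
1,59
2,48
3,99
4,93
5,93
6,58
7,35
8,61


Data: [59, 48, 99, 93, 93, 58, 35, 61]
Count: 8
Sum: 546
Mean: 546/8 = 68.25
Sorted: [35, 48, 58, 59, 61, 93, 93, 99]
Median: 60.0
Mode: 93 (2 times)
Range: 99 - 35 = 64
Min: 35, Max: 99

mean=68.25, median=60.0, mode=93, range=64


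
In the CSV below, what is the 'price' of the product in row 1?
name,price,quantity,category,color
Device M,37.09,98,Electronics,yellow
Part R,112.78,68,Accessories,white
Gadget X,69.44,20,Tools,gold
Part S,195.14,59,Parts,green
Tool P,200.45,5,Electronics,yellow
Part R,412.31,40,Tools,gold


Query: Row 1 ('Device M'), column 'price'
Value: 37.09

37.09


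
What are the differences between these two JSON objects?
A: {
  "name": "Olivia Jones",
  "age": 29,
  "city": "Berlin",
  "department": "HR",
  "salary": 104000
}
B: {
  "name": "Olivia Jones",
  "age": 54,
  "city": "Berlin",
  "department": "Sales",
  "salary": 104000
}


Comparing each field (in key order):
  name: same
  age: DIFFERENT
  city: same
  department: DIFFERENT
  salary: same
Differences:
  age: 29 -> 54
  department: HR -> Sales

2 field(s) changed

2 changes: age, department


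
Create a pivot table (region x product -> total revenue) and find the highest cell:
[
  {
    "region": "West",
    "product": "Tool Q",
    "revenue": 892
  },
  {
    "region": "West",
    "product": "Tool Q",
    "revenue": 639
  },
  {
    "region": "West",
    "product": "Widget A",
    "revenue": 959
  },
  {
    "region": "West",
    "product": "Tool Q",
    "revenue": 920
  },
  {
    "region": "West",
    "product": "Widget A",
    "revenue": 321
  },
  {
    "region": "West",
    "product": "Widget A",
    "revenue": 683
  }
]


Pivot: region (rows) x product (columns) -> total revenue

     Tool Q        Widget A    
West          2451          1963  

Highest: West / Tool Q = $2451

West / Tool Q = $2451


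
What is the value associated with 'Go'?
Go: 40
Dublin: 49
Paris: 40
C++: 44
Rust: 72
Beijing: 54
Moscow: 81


Looking up key 'Go'
Value: 40

40


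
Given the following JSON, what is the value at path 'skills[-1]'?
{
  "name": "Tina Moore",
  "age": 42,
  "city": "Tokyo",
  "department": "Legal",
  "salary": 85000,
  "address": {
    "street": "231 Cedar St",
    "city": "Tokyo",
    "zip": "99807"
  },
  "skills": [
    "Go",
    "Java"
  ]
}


Query: skills[-1]
Path: skills -> last element
Value: Java

Java


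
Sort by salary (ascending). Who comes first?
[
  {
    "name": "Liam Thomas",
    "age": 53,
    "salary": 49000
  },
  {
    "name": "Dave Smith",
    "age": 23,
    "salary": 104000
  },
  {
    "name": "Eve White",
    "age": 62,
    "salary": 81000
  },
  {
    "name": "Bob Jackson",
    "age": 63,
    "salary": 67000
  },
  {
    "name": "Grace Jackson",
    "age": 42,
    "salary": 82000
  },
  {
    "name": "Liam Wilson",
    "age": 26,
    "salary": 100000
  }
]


Sort by: salary (ascending)

Sorted order:
  1. Liam Thomas (salary = 49000)
  2. Bob Jackson (salary = 67000)
  3. Eve White (salary = 81000)
  4. Grace Jackson (salary = 82000)
  5. Liam Wilson (salary = 100000)
  6. Dave Smith (salary = 104000)

First: Liam Thomas

Liam Thomas


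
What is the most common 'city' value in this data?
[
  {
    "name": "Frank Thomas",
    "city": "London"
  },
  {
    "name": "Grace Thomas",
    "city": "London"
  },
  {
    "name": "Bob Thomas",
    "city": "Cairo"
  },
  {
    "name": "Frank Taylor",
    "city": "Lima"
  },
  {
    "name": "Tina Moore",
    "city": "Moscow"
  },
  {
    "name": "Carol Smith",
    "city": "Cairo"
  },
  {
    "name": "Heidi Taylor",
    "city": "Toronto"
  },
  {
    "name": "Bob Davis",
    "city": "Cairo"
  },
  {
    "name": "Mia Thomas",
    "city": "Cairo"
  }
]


Counting 'city' values across 9 records:

  Cairo: 4 ####
  London: 2 ##
  Lima: 1 #
  Moscow: 1 #
  Toronto: 1 #

Most common: Cairo (4 times)

Cairo (4 times)


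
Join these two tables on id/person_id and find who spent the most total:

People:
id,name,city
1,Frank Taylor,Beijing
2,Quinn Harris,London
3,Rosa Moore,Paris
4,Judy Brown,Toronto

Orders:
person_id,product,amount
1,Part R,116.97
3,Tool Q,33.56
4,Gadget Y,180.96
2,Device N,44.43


Join on: people.id = orders.person_id

Joined rows:
  Frank Taylor (Beijing) bought Part R for $116.97
  Rosa Moore (Paris) bought Tool Q for $33.56
  Judy Brown (Toronto) bought Gadget Y for $180.96
  Quinn Harris (London) bought Device N for $44.43

Total per person:
  Judy Brown: $180.96
  Frank Taylor: $116.97
  Quinn Harris: $44.43
  Rosa Moore: $33.56

Top spender: Judy Brown ($180.96)

Judy Brown ($180.96)


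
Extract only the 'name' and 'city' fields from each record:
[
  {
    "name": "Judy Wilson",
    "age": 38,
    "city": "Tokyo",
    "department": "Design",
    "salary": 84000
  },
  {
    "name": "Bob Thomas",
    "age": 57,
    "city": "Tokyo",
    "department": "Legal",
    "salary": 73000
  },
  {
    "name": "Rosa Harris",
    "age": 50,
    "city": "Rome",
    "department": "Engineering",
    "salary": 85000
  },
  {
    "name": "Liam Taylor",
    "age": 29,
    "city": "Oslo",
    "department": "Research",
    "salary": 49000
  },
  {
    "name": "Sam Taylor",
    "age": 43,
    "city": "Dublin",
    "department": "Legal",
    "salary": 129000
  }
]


Original: 5 records with fields: name, age, city, department, salary
Keep: ['name', 'city']
Drop: ['age', 'department', 'salary']
Result: 5 records, 2 fields each

[
  {
    "name": "Judy Wilson",
    "city": "Tokyo"
  },
  {
    "name": "Bob Thomas",
    "city": "Tokyo"
  },
  {
    "name": "Rosa Harris",
    "city": "Rome"
  },
  {
    "name": "Liam Taylor",
    "city": "Oslo"
  },
  {
    "name": "Sam Taylor",
    "city": "Dublin"
  }
]


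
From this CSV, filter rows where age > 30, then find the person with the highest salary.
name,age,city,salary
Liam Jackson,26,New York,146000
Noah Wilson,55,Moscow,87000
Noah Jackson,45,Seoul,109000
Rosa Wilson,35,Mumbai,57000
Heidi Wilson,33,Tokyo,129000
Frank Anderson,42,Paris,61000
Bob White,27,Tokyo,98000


Filter: age > 30
Sort by: salary (descending)

Filtered records (5):
  Heidi Wilson, age 33, salary $129000
  Noah Jackson, age 45, salary $109000
  Noah Wilson, age 55, salary $87000
  Frank Anderson, age 42, salary $61000
  Rosa Wilson, age 35, salary $57000

Highest salary: Heidi Wilson ($129000)

Heidi Wilson


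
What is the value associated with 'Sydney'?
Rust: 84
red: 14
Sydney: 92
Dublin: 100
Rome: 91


Looking up key 'Sydney'
Value: 92

92


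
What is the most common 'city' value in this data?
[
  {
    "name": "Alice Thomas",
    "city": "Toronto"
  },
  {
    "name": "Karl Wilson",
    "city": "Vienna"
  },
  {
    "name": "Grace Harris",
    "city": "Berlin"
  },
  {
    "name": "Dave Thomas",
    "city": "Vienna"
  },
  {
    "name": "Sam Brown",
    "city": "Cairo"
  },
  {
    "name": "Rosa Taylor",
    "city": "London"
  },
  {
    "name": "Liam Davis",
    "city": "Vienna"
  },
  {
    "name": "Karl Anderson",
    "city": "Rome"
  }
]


Counting 'city' values across 8 records:

  Vienna: 3 ###
  Toronto: 1 #
  Berlin: 1 #
  Cairo: 1 #
  London: 1 #
  Rome: 1 #

Most common: Vienna (3 times)

Vienna (3 times)


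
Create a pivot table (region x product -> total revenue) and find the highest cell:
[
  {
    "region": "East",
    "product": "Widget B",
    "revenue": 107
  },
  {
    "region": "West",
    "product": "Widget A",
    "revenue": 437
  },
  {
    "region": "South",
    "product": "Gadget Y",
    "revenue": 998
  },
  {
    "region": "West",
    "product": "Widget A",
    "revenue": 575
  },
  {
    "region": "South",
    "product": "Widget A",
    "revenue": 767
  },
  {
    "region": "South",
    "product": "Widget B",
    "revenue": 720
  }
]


Pivot: region (rows) x product (columns) -> total revenue

     Gadget Y      Widget A      Widget B    
East             0             0           107  
South          998           767           720  
West             0          1012             0  

Highest: West / Widget A = $1012

West / Widget A = $1012


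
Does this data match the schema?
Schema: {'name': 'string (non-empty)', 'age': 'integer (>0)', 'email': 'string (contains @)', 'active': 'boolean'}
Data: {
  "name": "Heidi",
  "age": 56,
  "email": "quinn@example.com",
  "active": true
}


Validating each field against schema:
  name: OK (non-empty string)
  age: OK (positive integer)
  email: OK (string with @)
  active: OK (boolean)

Result: VALID

VALID


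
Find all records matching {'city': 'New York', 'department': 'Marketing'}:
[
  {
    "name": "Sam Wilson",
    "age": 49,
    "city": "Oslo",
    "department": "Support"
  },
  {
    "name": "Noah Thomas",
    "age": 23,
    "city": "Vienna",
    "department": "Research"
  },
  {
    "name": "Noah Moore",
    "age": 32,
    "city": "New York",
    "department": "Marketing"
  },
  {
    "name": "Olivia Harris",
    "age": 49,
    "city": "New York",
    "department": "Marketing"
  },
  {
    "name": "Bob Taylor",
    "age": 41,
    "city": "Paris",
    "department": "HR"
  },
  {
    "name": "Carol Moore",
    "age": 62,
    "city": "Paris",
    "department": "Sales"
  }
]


Search criteria: {'city': 'New York', 'department': 'Marketing'}

Checking 6 records:
  Sam Wilson: {city: Oslo, department: Support}
  Noah Thomas: {city: Vienna, department: Research}
  Noah Moore: {city: New York, department: Marketing} <-- MATCH
  Olivia Harris: {city: New York, department: Marketing} <-- MATCH
  Bob Taylor: {city: Paris, department: HR}
  Carol Moore: {city: Paris, department: Sales}

Matches: ["Noah Moore", "Olivia Harris"]

["Noah Moore", "Olivia Harris"]


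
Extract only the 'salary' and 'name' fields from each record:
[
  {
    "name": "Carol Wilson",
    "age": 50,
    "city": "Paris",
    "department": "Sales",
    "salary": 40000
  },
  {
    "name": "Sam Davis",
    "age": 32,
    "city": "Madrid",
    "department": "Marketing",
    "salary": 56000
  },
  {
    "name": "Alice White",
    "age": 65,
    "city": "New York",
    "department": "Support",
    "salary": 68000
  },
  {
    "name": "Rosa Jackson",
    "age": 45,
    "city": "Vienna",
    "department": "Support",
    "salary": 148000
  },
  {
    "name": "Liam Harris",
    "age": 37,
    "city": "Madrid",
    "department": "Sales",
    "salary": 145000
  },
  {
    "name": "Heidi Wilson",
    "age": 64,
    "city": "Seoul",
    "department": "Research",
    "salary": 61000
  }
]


Original: 6 records with fields: name, age, city, department, salary
Keep: ['salary', 'name']
Drop: ['age', 'city', 'department']
Result: 6 records, 2 fields each

[
  {
    "salary": 40000,
    "name": "Carol Wilson"
  },
  {
    "salary": 56000,
    "name": "Sam Davis"
  },
  {
    "salary": 68000,
    "name": "Alice White"
  },
  {
    "salary": 148000,
    "name": "Rosa Jackson"
  },
  {
    "salary": 145000,
    "name": "Liam Harris"
  },
  {
    "salary": 61000,
    "name": "Heidi Wilson"
  }
]


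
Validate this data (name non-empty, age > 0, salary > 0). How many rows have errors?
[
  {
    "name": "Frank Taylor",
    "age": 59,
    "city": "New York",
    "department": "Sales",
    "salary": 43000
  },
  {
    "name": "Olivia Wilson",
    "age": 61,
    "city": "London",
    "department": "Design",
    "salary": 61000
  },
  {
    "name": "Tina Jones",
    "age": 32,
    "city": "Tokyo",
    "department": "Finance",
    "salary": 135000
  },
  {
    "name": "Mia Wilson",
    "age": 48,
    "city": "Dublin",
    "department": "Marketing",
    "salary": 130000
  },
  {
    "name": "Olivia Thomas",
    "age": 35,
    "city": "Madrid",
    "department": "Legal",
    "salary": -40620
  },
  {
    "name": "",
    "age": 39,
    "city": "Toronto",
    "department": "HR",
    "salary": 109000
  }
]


Validating 6 records:
Rules: name non-empty, age > 0, salary > 0

  Row 1 (Frank Taylor): OK
  Row 2 (Olivia Wilson): OK
  Row 3 (Tina Jones): OK
  Row 4 (Mia Wilson): OK
  Row 5 (Olivia Thomas): negative salary: -40620
  Row 6 (???): empty name

Total errors: 2

2 errors


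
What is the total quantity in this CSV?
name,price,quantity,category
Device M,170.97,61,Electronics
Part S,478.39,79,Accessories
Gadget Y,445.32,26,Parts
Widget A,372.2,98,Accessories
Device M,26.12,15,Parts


Computing total quantity:
Values: [61, 79, 26, 98, 15]
Sum = 279

279


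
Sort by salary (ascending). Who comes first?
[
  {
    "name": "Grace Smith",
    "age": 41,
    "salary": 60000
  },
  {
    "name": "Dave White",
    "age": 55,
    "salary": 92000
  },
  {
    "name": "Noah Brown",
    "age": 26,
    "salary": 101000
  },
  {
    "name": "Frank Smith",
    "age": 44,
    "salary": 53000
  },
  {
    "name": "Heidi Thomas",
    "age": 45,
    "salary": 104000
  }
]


Sort by: salary (ascending)

Sorted order:
  1. Frank Smith (salary = 53000)
  2. Grace Smith (salary = 60000)
  3. Dave White (salary = 92000)
  4. Noah Brown (salary = 101000)
  5. Heidi Thomas (salary = 104000)

First: Frank Smith

Frank Smith


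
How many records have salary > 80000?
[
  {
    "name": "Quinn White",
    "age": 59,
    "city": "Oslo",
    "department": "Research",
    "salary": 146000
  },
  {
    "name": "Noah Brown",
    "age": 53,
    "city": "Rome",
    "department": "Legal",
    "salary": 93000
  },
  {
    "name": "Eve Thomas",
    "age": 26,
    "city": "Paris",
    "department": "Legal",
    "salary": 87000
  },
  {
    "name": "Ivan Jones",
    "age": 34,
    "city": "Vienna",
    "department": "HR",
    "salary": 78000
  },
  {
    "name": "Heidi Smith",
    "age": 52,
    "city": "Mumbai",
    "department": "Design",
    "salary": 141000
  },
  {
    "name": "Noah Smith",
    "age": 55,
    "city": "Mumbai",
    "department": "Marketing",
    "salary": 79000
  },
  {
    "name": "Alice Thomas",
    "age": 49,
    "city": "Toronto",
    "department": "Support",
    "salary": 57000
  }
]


Data: 7 records
Condition: salary > 80000

Checking each record:
  Quinn White: 146000 MATCH
  Noah Brown: 93000 MATCH
  Eve Thomas: 87000 MATCH
  Ivan Jones: 78000
  Heidi Smith: 141000 MATCH
  Noah Smith: 79000
  Alice Thomas: 57000

Count: 4

4


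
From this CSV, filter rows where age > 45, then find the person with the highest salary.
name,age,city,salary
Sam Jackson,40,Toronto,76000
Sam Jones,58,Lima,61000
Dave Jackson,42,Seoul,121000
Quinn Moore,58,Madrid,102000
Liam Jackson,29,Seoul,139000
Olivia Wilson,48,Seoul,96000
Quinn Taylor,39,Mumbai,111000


Filter: age > 45
Sort by: salary (descending)

Filtered records (3):
  Quinn Moore, age 58, salary $102000
  Olivia Wilson, age 48, salary $96000
  Sam Jones, age 58, salary $61000

Highest salary: Quinn Moore ($102000)

Quinn Moore


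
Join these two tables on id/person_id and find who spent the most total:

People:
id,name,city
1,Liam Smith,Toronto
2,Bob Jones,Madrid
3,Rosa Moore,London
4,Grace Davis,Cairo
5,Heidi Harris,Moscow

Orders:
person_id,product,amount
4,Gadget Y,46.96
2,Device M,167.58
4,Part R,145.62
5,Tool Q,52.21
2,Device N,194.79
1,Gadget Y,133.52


Join on: people.id = orders.person_id

Joined rows:
  Grace Davis (Cairo) bought Gadget Y for $46.96
  Bob Jones (Madrid) bought Device M for $167.58
  Grace Davis (Cairo) bought Part R for $145.62
  Heidi Harris (Moscow) bought Tool Q for $52.21
  Bob Jones (Madrid) bought Device N for $194.79
  Liam Smith (Toronto) bought Gadget Y for $133.52

Total per person:
  Bob Jones: $362.37
  Grace Davis: $192.58
  Liam Smith: $133.52
  Heidi Harris: $52.21

Top spender: Bob Jones ($362.37)

Bob Jones ($362.37)
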